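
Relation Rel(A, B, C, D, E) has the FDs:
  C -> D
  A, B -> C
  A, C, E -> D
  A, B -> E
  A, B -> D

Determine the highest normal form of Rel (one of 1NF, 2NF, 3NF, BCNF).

Candidate key: {A, B}. Prime attributes: {A, B}.
C -> D breaks BCNF: {C}⁺ = {C, D}, so {C} is not a superkey.
C -> D determines the non-prime attribute {D} from a non-superkey — 3NF is violated.
No non-prime attribute depends on a proper subset of any candidate key, so 2NF holds.

2NF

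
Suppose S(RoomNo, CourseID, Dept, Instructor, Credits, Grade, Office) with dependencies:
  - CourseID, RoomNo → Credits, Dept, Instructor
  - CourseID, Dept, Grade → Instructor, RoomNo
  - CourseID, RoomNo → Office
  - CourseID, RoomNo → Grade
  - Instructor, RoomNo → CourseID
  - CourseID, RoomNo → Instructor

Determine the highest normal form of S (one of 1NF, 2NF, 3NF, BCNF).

BCNF

Candidate keys: {CourseID, Dept, Grade}, {CourseID, RoomNo}, {Instructor, RoomNo}. Prime attributes: {CourseID, Dept, Grade, Instructor, RoomNo}.
The left-hand side of every FD is a superkey, so BCNF is satisfied.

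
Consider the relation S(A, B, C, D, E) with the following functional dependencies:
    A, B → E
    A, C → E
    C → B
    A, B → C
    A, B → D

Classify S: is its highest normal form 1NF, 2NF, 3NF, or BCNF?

3NF

Candidate keys: {A, B}, {A, C}. Prime attributes: {A, B, C}.
C → B: {C}⁺ = {B, C}, which is not all of the attributes, so the left side is not a superkey — BCNF is violated.
Its right-hand attributes {B} are all prime, as are those of every other non-superkey FD — the relation is in 3NF.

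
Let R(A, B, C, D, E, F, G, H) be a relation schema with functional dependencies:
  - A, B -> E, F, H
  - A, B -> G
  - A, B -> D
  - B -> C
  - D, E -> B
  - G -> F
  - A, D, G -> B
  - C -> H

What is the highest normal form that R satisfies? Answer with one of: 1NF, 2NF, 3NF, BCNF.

1NF

Candidate keys: {A, B}, {A, D, E}, {A, D, G}. Prime attributes: {A, B, D, E, G}.
B -> C breaks BCNF: {B}⁺ = {B, C, H}, so {B} is not a superkey.
B -> C has non-prime {C} on the right and a non-superkey on the left, so 3NF fails.
{B} is a proper subset of the key {A, B}, and {B}⁺ contains the non-prime attributes {C, H} — a partial dependency, so 2NF is violated.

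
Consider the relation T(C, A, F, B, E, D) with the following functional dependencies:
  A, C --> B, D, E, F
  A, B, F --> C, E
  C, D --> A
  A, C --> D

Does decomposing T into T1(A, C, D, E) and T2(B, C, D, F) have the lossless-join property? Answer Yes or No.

The shared attributes are {C, D} and {C, D}⁺ = {A, B, C, D, E, F}.
Since T1 ⊆ {A, B, C, D, E, F}, the intersection is a superkey of T1; the decomposition is lossless.

Yes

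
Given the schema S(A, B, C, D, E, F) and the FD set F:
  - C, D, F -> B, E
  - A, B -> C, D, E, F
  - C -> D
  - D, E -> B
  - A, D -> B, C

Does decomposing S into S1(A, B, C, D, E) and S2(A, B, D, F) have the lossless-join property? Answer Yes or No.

Yes

S1 ∩ S2 = {A, B, D}; its closure under F is {A, B, C, D, E, F}.
This includes all of S1, so the common attributes are a superkey of S1 — the join is lossless.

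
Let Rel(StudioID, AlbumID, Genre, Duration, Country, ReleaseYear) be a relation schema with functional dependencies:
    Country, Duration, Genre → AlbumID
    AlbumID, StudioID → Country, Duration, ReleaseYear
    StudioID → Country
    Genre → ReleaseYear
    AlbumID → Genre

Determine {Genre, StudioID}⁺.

Start with {Genre, StudioID}.
StudioID → Country applies; add {Country} → now {Country, Genre, StudioID}.
Genre → ReleaseYear applies; add {ReleaseYear} → now {Country, Genre, ReleaseYear, StudioID}.
No further FD applies.

{Country, Genre, ReleaseYear, StudioID}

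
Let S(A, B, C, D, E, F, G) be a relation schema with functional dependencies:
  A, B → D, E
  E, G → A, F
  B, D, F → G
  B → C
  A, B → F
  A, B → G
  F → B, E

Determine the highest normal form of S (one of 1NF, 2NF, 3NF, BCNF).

1NF

Candidate keys: {A, B}, {A, F}, {D, F}, {E, G}, {F, G}. Prime attributes: {A, B, D, E, F, G}.
B → C: {B}⁺ = {B, C}, which is not all of the attributes, so the left side is not a superkey — BCNF is violated.
B → C determines the non-prime attribute {C} from a non-superkey — 3NF is violated.
Since {B} ⊂ {A, B} and {B}⁺ ⊇ {C} with {C} non-prime, there is a partial dependency; 2NF fails.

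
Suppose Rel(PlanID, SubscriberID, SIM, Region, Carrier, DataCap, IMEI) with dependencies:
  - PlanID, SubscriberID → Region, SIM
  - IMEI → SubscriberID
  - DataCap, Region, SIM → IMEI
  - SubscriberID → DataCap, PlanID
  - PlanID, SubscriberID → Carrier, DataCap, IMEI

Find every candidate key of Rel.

{DataCap, Region, SIM}, {IMEI}, {SubscriberID}

Closure of {IMEI} is {Carrier, DataCap, IMEI, PlanID, Region, SIM, SubscriberID}, the whole schema; {IMEI} is a candidate key.
Closure of {SubscriberID} is {Carrier, DataCap, IMEI, PlanID, Region, SIM, SubscriberID}, the whole schema; {SubscriberID} is a candidate key.
Closure of {DataCap, Region, SIM} is {Carrier, DataCap, IMEI, PlanID, Region, SIM, SubscriberID}, the whole schema; {DataCap, Region, SIM} is a candidate key.
These are minimal and exhaustive — every other superkey contains one of them.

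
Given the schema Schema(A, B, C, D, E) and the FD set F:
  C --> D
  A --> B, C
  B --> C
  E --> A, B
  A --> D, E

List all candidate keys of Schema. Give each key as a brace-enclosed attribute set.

{A}, {E}

{A}⁺ = {A, B, C, D, E}, which is every attribute, so {A} is a candidate key.
{E}⁺ = {A, B, C, D, E}, which is every attribute, so {E} is a candidate key.
These are minimal and exhaustive — every other superkey contains one of them.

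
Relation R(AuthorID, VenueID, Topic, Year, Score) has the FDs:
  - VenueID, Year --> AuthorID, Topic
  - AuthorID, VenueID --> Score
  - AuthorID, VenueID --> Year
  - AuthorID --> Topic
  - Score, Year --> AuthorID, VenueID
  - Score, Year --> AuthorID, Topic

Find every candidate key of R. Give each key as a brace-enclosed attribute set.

{AuthorID, VenueID}, {Score, Year}, {VenueID, Year}

{AuthorID, VenueID}⁺ = {AuthorID, Score, Topic, VenueID, Year} — all of the relation — so {AuthorID, VenueID} is a candidate key.
{Score, Year}⁺ = {AuthorID, Score, Topic, VenueID, Year} — all of the relation — so {Score, Year} is a candidate key.
{VenueID, Year}⁺ = {AuthorID, Score, Topic, VenueID, Year} — all of the relation — so {VenueID, Year} is a candidate key.
No proper subset of any of these is a key, and no other minimal superkey exists.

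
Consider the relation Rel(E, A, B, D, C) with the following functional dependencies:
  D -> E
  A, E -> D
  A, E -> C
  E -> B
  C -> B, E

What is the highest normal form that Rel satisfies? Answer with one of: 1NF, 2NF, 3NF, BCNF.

1NF

Candidate keys: {A, C}, {A, D}, {A, E}. Prime attributes: {A, C, D, E}.
For D -> E we have {D}⁺ = {B, D, E}; {D} is not a superkey, so BCNF fails.
Because {B} is non-prime and the left side of E -> B is not a superkey, the relation is not in 3NF.
{C} is a proper subset of the key {A, C}, and {C}⁺ contains the non-prime attribute {B} — a partial dependency, so 2NF is violated.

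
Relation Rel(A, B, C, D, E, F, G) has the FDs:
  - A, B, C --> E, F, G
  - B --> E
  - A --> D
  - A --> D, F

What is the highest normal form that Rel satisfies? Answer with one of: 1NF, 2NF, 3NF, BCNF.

Candidate key: {A, B, C}. Prime attributes: {A, B, C}.
For B --> E we have {B}⁺ = {B, E}; {B} is not a superkey, so BCNF fails.
B --> E has non-prime {E} on the right and a non-superkey on the left, so 3NF fails.
The proper key subset {A} of {A, B, C} determines non-prime {D, F}, so the relation is not even in 2NF.

1NF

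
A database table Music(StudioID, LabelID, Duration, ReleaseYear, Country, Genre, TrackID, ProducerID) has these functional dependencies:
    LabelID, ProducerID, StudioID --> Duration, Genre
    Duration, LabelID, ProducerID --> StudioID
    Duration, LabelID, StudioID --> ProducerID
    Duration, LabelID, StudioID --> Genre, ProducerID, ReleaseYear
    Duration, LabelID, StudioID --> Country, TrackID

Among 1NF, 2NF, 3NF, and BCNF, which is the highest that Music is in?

BCNF

Candidate keys: {Duration, LabelID, ProducerID}, {Duration, LabelID, StudioID}, {LabelID, ProducerID, StudioID}. Prime attributes: {Duration, LabelID, ProducerID, StudioID}.
Each dependency's left side is a superkey — BCNF holds.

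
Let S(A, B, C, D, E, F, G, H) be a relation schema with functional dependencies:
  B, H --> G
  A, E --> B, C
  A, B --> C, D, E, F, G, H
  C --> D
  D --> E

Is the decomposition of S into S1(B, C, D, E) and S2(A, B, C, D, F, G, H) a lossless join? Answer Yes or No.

S1 ∩ S2 = {B, C, D}; its closure under F is {B, C, D, E}.
Since S1 ⊆ {B, C, D, E}, the intersection is a superkey of S1; the decomposition is lossless.

Yes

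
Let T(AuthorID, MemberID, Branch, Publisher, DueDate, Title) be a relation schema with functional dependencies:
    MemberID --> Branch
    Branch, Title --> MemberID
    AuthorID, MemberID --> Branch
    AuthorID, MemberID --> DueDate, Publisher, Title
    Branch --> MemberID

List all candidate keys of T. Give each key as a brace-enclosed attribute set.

{AuthorID, Branch}, {AuthorID, MemberID}

No FD produces {AuthorID}, so it must be in every candidate key.
Closure of {AuthorID, Branch} is {AuthorID, Branch, DueDate, MemberID, Publisher, Title}, the whole schema; {AuthorID, Branch} is a candidate key.
Closure of {AuthorID, MemberID} is {AuthorID, Branch, DueDate, MemberID, Publisher, Title}, the whole schema; {AuthorID, MemberID} is a candidate key.
These are minimal and exhaustive — every other superkey contains one of them.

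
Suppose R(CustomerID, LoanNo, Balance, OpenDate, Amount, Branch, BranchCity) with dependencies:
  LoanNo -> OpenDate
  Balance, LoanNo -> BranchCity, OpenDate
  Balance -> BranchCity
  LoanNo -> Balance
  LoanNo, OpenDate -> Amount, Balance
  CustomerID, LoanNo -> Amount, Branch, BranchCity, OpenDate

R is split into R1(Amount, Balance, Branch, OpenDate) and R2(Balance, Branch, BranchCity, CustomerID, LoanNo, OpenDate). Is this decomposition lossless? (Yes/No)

Common attributes: {Balance, Branch, OpenDate}; their closure is {Balance, Branch, BranchCity, OpenDate}.
R1 ⊄ {Balance, Branch, BranchCity, OpenDate} and R2 ⊄ {Balance, Branch, BranchCity, OpenDate}, so the split is lossy.

No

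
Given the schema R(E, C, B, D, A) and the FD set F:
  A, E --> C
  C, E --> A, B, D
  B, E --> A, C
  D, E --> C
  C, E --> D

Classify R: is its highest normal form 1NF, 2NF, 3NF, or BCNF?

BCNF

Candidate keys: {A, E}, {B, E}, {C, E}, {D, E}. Prime attributes: {A, B, C, D, E}.
Every FD has a superkey on the left, so the relation is in BCNF.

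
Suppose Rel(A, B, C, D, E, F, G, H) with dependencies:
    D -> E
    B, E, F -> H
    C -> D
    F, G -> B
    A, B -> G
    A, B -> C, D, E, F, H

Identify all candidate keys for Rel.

Attributes never on any right-hand side: {A} — every candidate key must contain it.
{A, B}⁺ = {A, B, C, D, E, F, G, H}, which is every attribute, so {A, B} is a candidate key.
{A, F, G}⁺ = {A, B, C, D, E, F, G, H}, which is every attribute, so {A, F, G} is a candidate key.
No proper subset of any of these is a key, and no other minimal superkey exists.

{A, B}, {A, F, G}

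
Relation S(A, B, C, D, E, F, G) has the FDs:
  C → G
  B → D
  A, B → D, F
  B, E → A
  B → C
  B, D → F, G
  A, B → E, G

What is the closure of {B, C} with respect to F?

Start with {B, C}.
C → G applies; add {G} → now {B, C, G}.
B → D applies; add {D} → now {B, C, D, G}.
B, D → F, G applies; add {F} → now {B, C, D, F, G}.
No further FD applies.

{B, C, D, F, G}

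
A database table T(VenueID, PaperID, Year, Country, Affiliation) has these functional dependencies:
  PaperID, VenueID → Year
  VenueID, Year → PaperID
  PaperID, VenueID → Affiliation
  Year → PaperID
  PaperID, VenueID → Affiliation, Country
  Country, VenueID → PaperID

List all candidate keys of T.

Attributes never on any right-hand side: {VenueID} — every candidate key must contain it.
Closure of {Country, VenueID} is {Affiliation, Country, PaperID, VenueID, Year}, the whole schema; {Country, VenueID} is a candidate key.
Closure of {PaperID, VenueID} is {Affiliation, Country, PaperID, VenueID, Year}, the whole schema; {PaperID, VenueID} is a candidate key.
Closure of {VenueID, Year} is {Affiliation, Country, PaperID, VenueID, Year}, the whole schema; {VenueID, Year} is a candidate key.
No proper subset of any of these is a key, and no other minimal superkey exists.

{Country, VenueID}, {PaperID, VenueID}, {VenueID, Year}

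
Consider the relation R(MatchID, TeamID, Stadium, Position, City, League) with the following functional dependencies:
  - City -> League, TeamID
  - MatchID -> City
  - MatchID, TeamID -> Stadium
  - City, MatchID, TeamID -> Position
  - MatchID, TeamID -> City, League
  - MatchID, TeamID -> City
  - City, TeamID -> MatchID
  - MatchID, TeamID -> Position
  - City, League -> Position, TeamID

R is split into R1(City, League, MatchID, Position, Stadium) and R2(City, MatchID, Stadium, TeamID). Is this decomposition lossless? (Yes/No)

Yes

R1 ∩ R2 = {City, MatchID, Stadium}; its closure under F is {City, League, MatchID, Position, Stadium, TeamID}.
This includes all of R1, so the common attributes are a superkey of R1 — the join is lossless.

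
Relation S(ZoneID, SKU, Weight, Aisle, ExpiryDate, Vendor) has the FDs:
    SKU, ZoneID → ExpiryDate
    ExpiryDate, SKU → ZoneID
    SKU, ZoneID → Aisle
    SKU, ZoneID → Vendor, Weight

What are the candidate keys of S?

{ExpiryDate, SKU}, {SKU, ZoneID}

{SKU} never appears on the right of any FD, so every key must include it.
Closure of {ExpiryDate, SKU} is {Aisle, ExpiryDate, SKU, Vendor, Weight, ZoneID}, the whole schema; {ExpiryDate, SKU} is a candidate key.
Closure of {SKU, ZoneID} is {Aisle, ExpiryDate, SKU, Vendor, Weight, ZoneID}, the whole schema; {SKU, ZoneID} is a candidate key.
Any other superkey properly contains one of these, so there are no further candidate keys.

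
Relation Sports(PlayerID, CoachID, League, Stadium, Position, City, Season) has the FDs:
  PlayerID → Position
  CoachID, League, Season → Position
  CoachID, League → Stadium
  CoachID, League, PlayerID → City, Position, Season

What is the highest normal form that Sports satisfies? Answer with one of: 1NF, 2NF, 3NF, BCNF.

Candidate key: {CoachID, League, PlayerID}. Prime attributes: {CoachID, League, PlayerID}.
For PlayerID → Position we have {PlayerID}⁺ = {PlayerID, Position}; {PlayerID} is not a superkey, so BCNF fails.
Because {Position} is non-prime and the left side of PlayerID → Position is not a superkey, the relation is not in 3NF.
{PlayerID} is a proper subset of the key {CoachID, League, PlayerID}, and {PlayerID}⁺ contains the non-prime attribute {Position} — a partial dependency, so 2NF is violated.

1NF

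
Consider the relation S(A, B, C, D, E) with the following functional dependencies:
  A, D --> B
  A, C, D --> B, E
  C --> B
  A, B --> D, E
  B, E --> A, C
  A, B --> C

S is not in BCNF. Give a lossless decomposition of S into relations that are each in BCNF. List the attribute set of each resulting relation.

Candidate keys of the original relation: {A, B}, {A, C}, {A, D}, {B, E}, {C, E}.
Within {A, B, C, D, E}: {C}⁺ ∩ {A, B, C, D, E} = {B, C}, not the whole set, so C --> B violates BCNF; decompose into {B, C} and {A, C, D, E}.
{B, C}: every determinant is a superkey — BCNF.
{A, C, D, E}: every determinant is a superkey — BCNF.

{A, C, D, E}; {B, C}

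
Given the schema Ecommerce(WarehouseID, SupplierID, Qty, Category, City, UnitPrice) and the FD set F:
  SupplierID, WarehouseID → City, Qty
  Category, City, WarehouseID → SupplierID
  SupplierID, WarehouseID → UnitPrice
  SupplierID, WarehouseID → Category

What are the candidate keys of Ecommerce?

{Category, City, WarehouseID}, {SupplierID, WarehouseID}

Attributes never on any right-hand side: {WarehouseID} — every candidate key must contain it.
{SupplierID, WarehouseID}⁺ = {Category, City, Qty, SupplierID, UnitPrice, WarehouseID}, which is every attribute, so {SupplierID, WarehouseID} is a candidate key.
{Category, City, WarehouseID}⁺ = {Category, City, Qty, SupplierID, UnitPrice, WarehouseID}, which is every attribute, so {Category, City, WarehouseID} is a candidate key.
These are minimal and exhaustive — every other superkey contains one of them.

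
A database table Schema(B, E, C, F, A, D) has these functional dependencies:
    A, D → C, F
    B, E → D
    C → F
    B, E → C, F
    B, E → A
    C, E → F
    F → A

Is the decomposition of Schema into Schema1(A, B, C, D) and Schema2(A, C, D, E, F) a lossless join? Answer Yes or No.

No

Schema1 ∩ Schema2 = {A, C, D}; its closure under F is {A, C, D, F}.
Neither Schema1 nor Schema2 is contained in that closure, so the decomposition is lossy.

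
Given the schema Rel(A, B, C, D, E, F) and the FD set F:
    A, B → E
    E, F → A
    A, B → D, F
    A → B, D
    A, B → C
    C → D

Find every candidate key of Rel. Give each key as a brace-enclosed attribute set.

{A}⁺ = {A, B, C, D, E, F} — all of the relation — so {A} is a candidate key.
{E, F}⁺ = {A, B, C, D, E, F} — all of the relation — so {E, F} is a candidate key.
Any other superkey properly contains one of these, so there are no further candidate keys.

{A}, {E, F}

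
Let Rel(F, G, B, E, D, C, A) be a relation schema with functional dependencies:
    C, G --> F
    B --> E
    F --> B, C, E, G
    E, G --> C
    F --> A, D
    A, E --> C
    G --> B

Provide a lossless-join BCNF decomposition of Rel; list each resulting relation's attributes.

{A, B, C}; {A, B, D, F, G}; {B, E}

Candidate keys of the original relation: {F}, {G}.
Within {A, B, C, D, E, F, G}: {B}⁺ ∩ {A, B, C, D, E, F, G} = {B, E}, not the whole set, so B --> E violates BCNF; decompose into {B, E} and {A, B, C, D, F, G}.
{B, E}: every determinant is a superkey — BCNF.
Within {A, B, C, D, F, G}: {A, B}⁺ ∩ {A, B, C, D, F, G} = {A, B, C}, not the whole set, so A, B --> C violates BCNF; decompose into {A, B, C} and {A, B, D, F, G}.
{A, B, C}: every determinant is a superkey — BCNF.
{A, B, D, F, G}: every determinant is a superkey — BCNF.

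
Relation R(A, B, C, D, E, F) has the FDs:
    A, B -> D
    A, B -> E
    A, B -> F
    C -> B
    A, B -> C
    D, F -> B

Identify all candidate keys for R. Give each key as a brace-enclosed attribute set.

No FD produces {A}, so it must be in every candidate key.
{A, B} is a candidate key since {A, B}⁺ = {A, B, C, D, E, F} covers every attribute.
{A, C} is a candidate key since {A, C}⁺ = {A, B, C, D, E, F} covers every attribute.
{A, D, F} is a candidate key since {A, D, F}⁺ = {A, B, C, D, E, F} covers every attribute.
These are minimal and exhaustive — every other superkey contains one of them.

{A, B}, {A, C}, {A, D, F}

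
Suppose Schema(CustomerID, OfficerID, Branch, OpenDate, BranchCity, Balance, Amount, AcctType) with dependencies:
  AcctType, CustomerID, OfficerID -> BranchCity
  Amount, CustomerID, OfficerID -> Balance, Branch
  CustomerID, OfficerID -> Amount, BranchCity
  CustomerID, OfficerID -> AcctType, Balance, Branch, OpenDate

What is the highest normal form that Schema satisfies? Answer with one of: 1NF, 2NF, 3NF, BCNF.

Candidate key: {CustomerID, OfficerID}. Prime attributes: {CustomerID, OfficerID}.
The left-hand side of every FD is a superkey, so BCNF is satisfied.

BCNF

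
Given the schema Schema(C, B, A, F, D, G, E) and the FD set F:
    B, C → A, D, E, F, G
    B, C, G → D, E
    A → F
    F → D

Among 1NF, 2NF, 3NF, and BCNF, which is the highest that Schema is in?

2NF

Candidate key: {B, C}. Prime attributes: {B, C}.
A → F breaks BCNF: {A}⁺ = {A, D, F}, so {A} is not a superkey.
A → F has non-prime {F} on the right and a non-superkey on the left, so 3NF fails.
No proper subset of a key has a non-prime attribute in its closure, so there is no partial dependency; 2NF holds.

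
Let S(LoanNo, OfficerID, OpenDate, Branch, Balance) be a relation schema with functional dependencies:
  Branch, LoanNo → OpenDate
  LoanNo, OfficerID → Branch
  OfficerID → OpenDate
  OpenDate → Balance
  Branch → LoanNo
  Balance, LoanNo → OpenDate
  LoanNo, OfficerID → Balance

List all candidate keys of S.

{Branch, OfficerID}, {LoanNo, OfficerID}

No FD produces {OfficerID}, so it must be in every candidate key.
{Branch, OfficerID}⁺ = {Balance, Branch, LoanNo, OfficerID, OpenDate} — all of the relation — so {Branch, OfficerID} is a candidate key.
{LoanNo, OfficerID}⁺ = {Balance, Branch, LoanNo, OfficerID, OpenDate} — all of the relation — so {LoanNo, OfficerID} is a candidate key.
These are minimal and exhaustive — every other superkey contains one of them.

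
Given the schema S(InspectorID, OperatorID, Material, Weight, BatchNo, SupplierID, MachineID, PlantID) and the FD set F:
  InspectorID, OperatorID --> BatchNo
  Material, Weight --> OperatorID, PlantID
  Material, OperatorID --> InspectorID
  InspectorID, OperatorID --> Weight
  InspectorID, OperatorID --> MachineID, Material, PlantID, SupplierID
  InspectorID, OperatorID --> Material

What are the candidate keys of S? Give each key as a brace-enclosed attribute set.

{InspectorID, OperatorID}⁺ = {BatchNo, InspectorID, MachineID, Material, OperatorID, PlantID, SupplierID, Weight} — all of the relation — so {InspectorID, OperatorID} is a candidate key.
{Material, OperatorID}⁺ = {BatchNo, InspectorID, MachineID, Material, OperatorID, PlantID, SupplierID, Weight} — all of the relation — so {Material, OperatorID} is a candidate key.
{Material, Weight}⁺ = {BatchNo, InspectorID, MachineID, Material, OperatorID, PlantID, SupplierID, Weight} — all of the relation — so {Material, Weight} is a candidate key.
Any other superkey properly contains one of these, so there are no further candidate keys.

{InspectorID, OperatorID}, {Material, OperatorID}, {Material, Weight}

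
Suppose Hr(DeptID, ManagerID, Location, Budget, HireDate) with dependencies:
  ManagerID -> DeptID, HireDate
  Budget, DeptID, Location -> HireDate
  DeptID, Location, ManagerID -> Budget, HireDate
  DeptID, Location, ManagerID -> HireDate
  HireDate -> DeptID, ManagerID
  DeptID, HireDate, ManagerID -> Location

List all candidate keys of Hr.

{Budget, DeptID, Location}, {HireDate}, {ManagerID}

{HireDate}⁺ = {Budget, DeptID, HireDate, Location, ManagerID} — all of the relation — so {HireDate} is a candidate key.
{ManagerID}⁺ = {Budget, DeptID, HireDate, Location, ManagerID} — all of the relation — so {ManagerID} is a candidate key.
{Budget, DeptID, Location}⁺ = {Budget, DeptID, HireDate, Location, ManagerID} — all of the relation — so {Budget, DeptID, Location} is a candidate key.
Any other superkey properly contains one of these, so there are no further candidate keys.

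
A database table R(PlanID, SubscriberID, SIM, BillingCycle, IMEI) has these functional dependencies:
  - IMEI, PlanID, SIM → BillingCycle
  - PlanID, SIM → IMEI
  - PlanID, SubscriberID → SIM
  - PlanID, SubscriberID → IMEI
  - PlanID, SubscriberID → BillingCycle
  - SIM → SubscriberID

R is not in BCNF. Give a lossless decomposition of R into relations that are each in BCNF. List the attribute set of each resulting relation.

Candidate keys of the original relation: {PlanID, SIM}, {PlanID, SubscriberID}.
In {BillingCycle, IMEI, PlanID, SIM, SubscriberID}, {SIM} is not a superkey ({SIM}⁺ restricted to this set is {SIM, SubscriberID}), so split on SIM → SubscriberID into {SIM, SubscriberID} and {BillingCycle, IMEI, PlanID, SIM}.
{SIM, SubscriberID} is in BCNF.
{BillingCycle, IMEI, PlanID, SIM} is in BCNF.

{BillingCycle, IMEI, PlanID, SIM}; {SIM, SubscriberID}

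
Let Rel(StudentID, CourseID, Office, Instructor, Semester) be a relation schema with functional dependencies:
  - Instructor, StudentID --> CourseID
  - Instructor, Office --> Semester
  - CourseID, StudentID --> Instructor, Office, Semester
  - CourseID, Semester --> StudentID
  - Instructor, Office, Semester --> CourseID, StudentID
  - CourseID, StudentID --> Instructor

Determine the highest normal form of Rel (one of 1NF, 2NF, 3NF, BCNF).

Candidate keys: {CourseID, Semester}, {CourseID, StudentID}, {Instructor, Office}, {Instructor, StudentID}. Prime attributes: {CourseID, Instructor, Office, Semester, StudentID}.
Each dependency's left side is a superkey — BCNF holds.

BCNF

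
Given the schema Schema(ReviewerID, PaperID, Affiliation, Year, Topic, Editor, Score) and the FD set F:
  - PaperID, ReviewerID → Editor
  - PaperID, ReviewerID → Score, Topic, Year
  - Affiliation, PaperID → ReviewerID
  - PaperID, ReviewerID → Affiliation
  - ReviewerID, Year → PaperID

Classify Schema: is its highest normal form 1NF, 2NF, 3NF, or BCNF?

BCNF

Candidate keys: {Affiliation, PaperID}, {PaperID, ReviewerID}, {ReviewerID, Year}. Prime attributes: {Affiliation, PaperID, ReviewerID, Year}.
The left-hand side of every FD is a superkey, so BCNF is satisfied.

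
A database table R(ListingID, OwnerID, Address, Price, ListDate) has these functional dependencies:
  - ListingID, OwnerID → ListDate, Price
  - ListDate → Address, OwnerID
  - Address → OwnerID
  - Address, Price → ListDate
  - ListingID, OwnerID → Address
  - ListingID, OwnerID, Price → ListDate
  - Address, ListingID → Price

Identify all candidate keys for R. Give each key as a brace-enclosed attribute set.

{ListingID} never appears on the right of any FD, so every key must include it.
{Address, ListingID}⁺ = {Address, ListDate, ListingID, OwnerID, Price}, which is every attribute, so {Address, ListingID} is a candidate key.
{ListDate, ListingID}⁺ = {Address, ListDate, ListingID, OwnerID, Price}, which is every attribute, so {ListDate, ListingID} is a candidate key.
{ListingID, OwnerID}⁺ = {Address, ListDate, ListingID, OwnerID, Price}, which is every attribute, so {ListingID, OwnerID} is a candidate key.
These are minimal and exhaustive — every other superkey contains one of them.

{Address, ListingID}, {ListDate, ListingID}, {ListingID, OwnerID}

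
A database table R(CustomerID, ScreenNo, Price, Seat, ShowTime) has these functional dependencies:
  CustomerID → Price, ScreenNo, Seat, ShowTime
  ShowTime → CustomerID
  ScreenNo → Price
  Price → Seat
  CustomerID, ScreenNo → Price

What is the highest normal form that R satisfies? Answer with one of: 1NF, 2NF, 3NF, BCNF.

Candidate keys: {CustomerID}, {ShowTime}. Prime attributes: {CustomerID, ShowTime}.
For ScreenNo → Price we have {ScreenNo}⁺ = {Price, ScreenNo, Seat}; {ScreenNo} is not a superkey, so BCNF fails.
ScreenNo → Price determines the non-prime attribute {Price} from a non-superkey — 3NF is violated.
All keys have size 1, which rules out partial dependencies — 2NF is satisfied.

2NF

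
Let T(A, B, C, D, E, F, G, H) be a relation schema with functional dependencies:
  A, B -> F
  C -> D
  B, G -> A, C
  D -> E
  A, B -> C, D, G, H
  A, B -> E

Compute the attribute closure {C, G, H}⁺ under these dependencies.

Start with {C, G, H}.
C -> D applies; add {D} → now {C, D, G, H}.
D -> E applies; add {E} → now {C, D, E, G, H}.
No further FD applies.

{C, D, E, G, H}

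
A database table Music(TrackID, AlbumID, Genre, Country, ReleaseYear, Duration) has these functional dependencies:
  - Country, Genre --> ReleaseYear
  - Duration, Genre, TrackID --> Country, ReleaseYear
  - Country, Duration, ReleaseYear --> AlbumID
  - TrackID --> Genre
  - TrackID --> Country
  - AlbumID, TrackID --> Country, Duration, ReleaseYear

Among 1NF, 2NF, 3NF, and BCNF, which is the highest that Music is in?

Candidate keys: {AlbumID, TrackID}, {Duration, TrackID}. Prime attributes: {AlbumID, Duration, TrackID}.
Country, Genre --> ReleaseYear breaks BCNF: {Country, Genre}⁺ = {Country, Genre, ReleaseYear}, so {Country, Genre} is not a superkey.
Country, Genre --> ReleaseYear determines the non-prime attribute {ReleaseYear} from a non-superkey — 3NF is violated.
The proper key subset {TrackID} of {AlbumID, TrackID} determines non-prime {Country, Genre, ReleaseYear}, so the relation is not even in 2NF.

1NF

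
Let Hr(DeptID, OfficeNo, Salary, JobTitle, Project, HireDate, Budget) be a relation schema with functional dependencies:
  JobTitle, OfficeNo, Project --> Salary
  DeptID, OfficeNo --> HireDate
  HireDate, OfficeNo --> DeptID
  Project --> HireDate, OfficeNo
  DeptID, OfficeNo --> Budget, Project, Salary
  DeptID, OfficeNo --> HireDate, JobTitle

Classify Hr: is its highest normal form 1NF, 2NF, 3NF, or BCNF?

Candidate keys: {DeptID, OfficeNo}, {HireDate, OfficeNo}, {Project}. Prime attributes: {DeptID, HireDate, OfficeNo, Project}.
The left-hand side of every FD is a superkey, so BCNF is satisfied.

BCNF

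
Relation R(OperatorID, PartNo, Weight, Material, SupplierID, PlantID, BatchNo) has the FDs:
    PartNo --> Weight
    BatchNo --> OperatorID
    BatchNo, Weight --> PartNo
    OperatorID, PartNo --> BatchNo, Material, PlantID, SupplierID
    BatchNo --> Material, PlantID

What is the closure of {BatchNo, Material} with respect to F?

Start with {BatchNo, Material}.
BatchNo --> OperatorID applies; add {OperatorID} → now {BatchNo, Material, OperatorID}.
BatchNo --> Material, PlantID applies; add {PlantID} → now {BatchNo, Material, OperatorID, PlantID}.
No further FD applies.

{BatchNo, Material, OperatorID, PlantID}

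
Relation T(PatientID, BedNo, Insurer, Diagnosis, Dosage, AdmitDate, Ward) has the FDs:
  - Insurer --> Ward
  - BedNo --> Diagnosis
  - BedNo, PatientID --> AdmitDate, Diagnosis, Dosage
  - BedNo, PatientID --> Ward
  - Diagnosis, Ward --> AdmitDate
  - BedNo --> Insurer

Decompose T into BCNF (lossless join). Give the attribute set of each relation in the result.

{AdmitDate, Diagnosis, Insurer}; {BedNo, Diagnosis, Insurer}; {BedNo, Dosage, PatientID}; {Insurer, Ward}

Candidate key of the original relation: {BedNo, PatientID}.
Within {AdmitDate, BedNo, Diagnosis, Dosage, Insurer, PatientID, Ward}: {Insurer}⁺ ∩ {AdmitDate, BedNo, Diagnosis, Dosage, Insurer, PatientID, Ward} = {Insurer, Ward}, not the whole set, so Insurer --> Ward violates BCNF; decompose into {Insurer, Ward} and {AdmitDate, BedNo, Diagnosis, Dosage, Insurer, PatientID}.
{Insurer, Ward} is in BCNF.
Within {AdmitDate, BedNo, Diagnosis, Dosage, Insurer, PatientID}: {BedNo}⁺ ∩ {AdmitDate, BedNo, Diagnosis, Dosage, Insurer, PatientID} = {AdmitDate, BedNo, Diagnosis, Insurer}, not the whole set, so BedNo --> AdmitDate, Diagnosis, Insurer violates BCNF; decompose into {AdmitDate, BedNo, Diagnosis, Insurer} and {BedNo, Dosage, PatientID}.
Within {AdmitDate, BedNo, Diagnosis, Insurer}: {Diagnosis, Insurer}⁺ ∩ {AdmitDate, BedNo, Diagnosis, Insurer} = {AdmitDate, Diagnosis, Insurer}, not the whole set, so Diagnosis, Insurer --> AdmitDate violates BCNF; decompose into {AdmitDate, Diagnosis, Insurer} and {BedNo, Diagnosis, Insurer}.
{AdmitDate, Diagnosis, Insurer} is in BCNF.
{BedNo, Diagnosis, Insurer} is in BCNF.
{BedNo, Dosage, PatientID} is in BCNF.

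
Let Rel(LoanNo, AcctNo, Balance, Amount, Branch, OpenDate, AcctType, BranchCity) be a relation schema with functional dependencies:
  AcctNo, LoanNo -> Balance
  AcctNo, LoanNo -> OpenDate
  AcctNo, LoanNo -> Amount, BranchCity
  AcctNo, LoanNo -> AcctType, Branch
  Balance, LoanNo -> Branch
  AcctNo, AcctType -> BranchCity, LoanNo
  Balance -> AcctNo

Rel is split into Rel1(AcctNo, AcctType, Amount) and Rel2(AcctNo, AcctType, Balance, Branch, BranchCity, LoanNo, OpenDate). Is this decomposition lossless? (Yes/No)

Yes

The shared attributes are {AcctNo, AcctType} and {AcctNo, AcctType}⁺ = {AcctNo, AcctType, Amount, Balance, Branch, BranchCity, LoanNo, OpenDate}.
Since Rel1 ⊆ {AcctNo, AcctType, Amount, Balance, Branch, BranchCity, LoanNo, OpenDate}, the intersection is a superkey of Rel1; the decomposition is lossless.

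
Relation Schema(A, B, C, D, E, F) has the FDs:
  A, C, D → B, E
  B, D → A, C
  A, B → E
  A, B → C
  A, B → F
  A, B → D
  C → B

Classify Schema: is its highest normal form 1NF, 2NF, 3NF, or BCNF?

3NF

Candidate keys: {A, B}, {A, C}, {B, D}, {C, D}. Prime attributes: {A, B, C, D}.
C → B breaks BCNF: {C}⁺ = {B, C}, so {C} is not a superkey.
Its right-hand attributes {B} are all prime, as are those of every other non-superkey FD — the relation is in 3NF.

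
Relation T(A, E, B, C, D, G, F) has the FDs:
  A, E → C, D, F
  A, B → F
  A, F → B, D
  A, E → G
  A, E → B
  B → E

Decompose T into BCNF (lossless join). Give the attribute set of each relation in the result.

{A, B, C, D, F, G}; {B, E}

Candidate keys of the original relation: {A, B}, {A, E}, {A, F}.
{A, B, C, D, E, F, G}: {B} determines {B, E} here but is not a superkey — split on B → E, giving {B, E} and {A, B, C, D, F, G}.
{B, E} has no BCNF violation.
{A, B, C, D, F, G} has no BCNF violation.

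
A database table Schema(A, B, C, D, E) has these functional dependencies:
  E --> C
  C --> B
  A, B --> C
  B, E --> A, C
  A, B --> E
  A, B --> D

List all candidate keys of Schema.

{E}⁺ = {A, B, C, D, E} — all of the relation — so {E} is a candidate key.
{A, B}⁺ = {A, B, C, D, E} — all of the relation — so {A, B} is a candidate key.
{A, C}⁺ = {A, B, C, D, E} — all of the relation — so {A, C} is a candidate key.
These are minimal and exhaustive — every other superkey contains one of them.

{A, B}, {A, C}, {E}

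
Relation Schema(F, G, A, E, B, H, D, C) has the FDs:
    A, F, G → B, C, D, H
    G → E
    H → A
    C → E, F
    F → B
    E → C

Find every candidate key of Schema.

No FD produces {G}, so it must be in every candidate key.
Closure of {A, G} is {A, B, C, D, E, F, G, H}, the whole schema; {A, G} is a candidate key.
Closure of {G, H} is {A, B, C, D, E, F, G, H}, the whole schema; {G, H} is a candidate key.
Any other superkey properly contains one of these, so there are no further candidate keys.

{A, G}, {G, H}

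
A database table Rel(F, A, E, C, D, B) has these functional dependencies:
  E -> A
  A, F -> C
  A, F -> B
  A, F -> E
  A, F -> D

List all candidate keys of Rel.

Attributes never on any right-hand side: {F} — every candidate key must contain it.
{A, F}⁺ = {A, B, C, D, E, F} — all of the relation — so {A, F} is a candidate key.
{E, F}⁺ = {A, B, C, D, E, F} — all of the relation — so {E, F} is a candidate key.
Any other superkey properly contains one of these, so there are no further candidate keys.

{A, F}, {E, F}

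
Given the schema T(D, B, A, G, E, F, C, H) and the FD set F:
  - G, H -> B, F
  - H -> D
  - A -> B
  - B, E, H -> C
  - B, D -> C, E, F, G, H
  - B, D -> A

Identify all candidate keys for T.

{A, D} is a candidate key since {A, D}⁺ = {A, B, C, D, E, F, G, H} covers every attribute.
{A, H} is a candidate key since {A, H}⁺ = {A, B, C, D, E, F, G, H} covers every attribute.
{B, D} is a candidate key since {B, D}⁺ = {A, B, C, D, E, F, G, H} covers every attribute.
{B, H} is a candidate key since {B, H}⁺ = {A, B, C, D, E, F, G, H} covers every attribute.
{G, H} is a candidate key since {G, H}⁺ = {A, B, C, D, E, F, G, H} covers every attribute.
These are minimal and exhaustive — every other superkey contains one of them.

{A, D}, {A, H}, {B, D}, {B, H}, {G, H}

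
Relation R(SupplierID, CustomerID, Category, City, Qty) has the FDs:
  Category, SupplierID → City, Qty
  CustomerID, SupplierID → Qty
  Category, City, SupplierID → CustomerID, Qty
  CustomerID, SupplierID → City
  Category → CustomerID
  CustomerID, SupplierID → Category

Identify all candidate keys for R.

{Category, SupplierID}, {CustomerID, SupplierID}

Attributes never on any right-hand side: {SupplierID} — every candidate key must contain it.
Closure of {Category, SupplierID} is {Category, City, CustomerID, Qty, SupplierID}, the whole schema; {Category, SupplierID} is a candidate key.
Closure of {CustomerID, SupplierID} is {Category, City, CustomerID, Qty, SupplierID}, the whole schema; {CustomerID, SupplierID} is a candidate key.
These are minimal and exhaustive — every other superkey contains one of them.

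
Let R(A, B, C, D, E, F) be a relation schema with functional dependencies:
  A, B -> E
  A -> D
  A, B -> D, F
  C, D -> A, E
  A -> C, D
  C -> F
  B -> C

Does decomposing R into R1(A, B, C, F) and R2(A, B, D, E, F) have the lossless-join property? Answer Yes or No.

Common attributes: {A, B, F}; their closure is {A, B, C, D, E, F}.
R1 is contained in that closure, so R1 ∩ R2 -> R1 holds and the join is lossless.

Yes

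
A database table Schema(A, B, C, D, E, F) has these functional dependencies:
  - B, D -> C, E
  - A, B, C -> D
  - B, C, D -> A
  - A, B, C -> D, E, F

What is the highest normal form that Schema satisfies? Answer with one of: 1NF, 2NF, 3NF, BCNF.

BCNF

Candidate keys: {A, B, C}, {B, D}. Prime attributes: {A, B, C, D}.
The left-hand side of every FD is a superkey, so BCNF is satisfied.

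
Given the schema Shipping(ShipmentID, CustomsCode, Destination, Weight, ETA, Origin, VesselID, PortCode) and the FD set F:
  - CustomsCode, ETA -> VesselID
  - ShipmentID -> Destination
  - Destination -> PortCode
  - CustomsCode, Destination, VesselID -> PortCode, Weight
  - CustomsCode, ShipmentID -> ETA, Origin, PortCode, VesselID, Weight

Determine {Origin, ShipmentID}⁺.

Start with {Origin, ShipmentID}.
ShipmentID -> Destination applies; add {Destination} → now {Destination, Origin, ShipmentID}.
Destination -> PortCode applies; add {PortCode} → now {Destination, Origin, PortCode, ShipmentID}.
No further FD applies.

{Destination, Origin, PortCode, ShipmentID}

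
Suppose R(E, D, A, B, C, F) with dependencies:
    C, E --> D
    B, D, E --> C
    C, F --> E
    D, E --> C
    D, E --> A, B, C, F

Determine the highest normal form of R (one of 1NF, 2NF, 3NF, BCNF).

Candidate keys: {C, E}, {C, F}, {D, E}. Prime attributes: {C, D, E, F}.
Every FD has a superkey on the left, so the relation is in BCNF.

BCNF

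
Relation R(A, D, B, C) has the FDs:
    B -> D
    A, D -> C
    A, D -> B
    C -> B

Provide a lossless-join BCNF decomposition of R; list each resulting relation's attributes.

{A, C}; {B, C}; {B, D}

Candidate keys of the original relation: {A, B}, {A, C}, {A, D}.
Within {A, B, C, D}: {B}⁺ ∩ {A, B, C, D} = {B, D}, not the whole set, so B -> D violates BCNF; decompose into {B, D} and {A, B, C}.
{B, D} has no BCNF violation.
Within {A, B, C}: {C}⁺ ∩ {A, B, C} = {B, C}, not the whole set, so C -> B violates BCNF; decompose into {B, C} and {A, C}.
{B, C} has no BCNF violation.
{A, C} has no BCNF violation.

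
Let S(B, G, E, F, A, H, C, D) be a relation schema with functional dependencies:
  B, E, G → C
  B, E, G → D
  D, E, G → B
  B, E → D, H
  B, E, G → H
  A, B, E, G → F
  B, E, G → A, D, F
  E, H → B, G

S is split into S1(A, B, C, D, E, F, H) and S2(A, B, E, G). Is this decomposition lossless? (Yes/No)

The shared attributes are {A, B, E} and {A, B, E}⁺ = {A, B, C, D, E, F, G, H}.
S1 is contained in that closure, so S1 ∩ S2 → S1 holds and the join is lossless.

Yes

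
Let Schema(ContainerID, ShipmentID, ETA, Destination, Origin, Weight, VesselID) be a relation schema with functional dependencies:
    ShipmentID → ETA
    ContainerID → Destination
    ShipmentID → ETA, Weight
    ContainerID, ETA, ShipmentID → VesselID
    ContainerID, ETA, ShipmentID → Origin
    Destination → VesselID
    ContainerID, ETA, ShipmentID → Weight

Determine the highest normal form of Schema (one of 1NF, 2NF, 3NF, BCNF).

Candidate key: {ContainerID, ShipmentID}. Prime attributes: {ContainerID, ShipmentID}.
ShipmentID → ETA breaks BCNF: {ShipmentID}⁺ = {ETA, ShipmentID, Weight}, so {ShipmentID} is not a superkey.
ShipmentID → ETA has non-prime {ETA} on the right and a non-superkey on the left, so 3NF fails.
{ContainerID} is a proper subset of the key {ContainerID, ShipmentID}, and {ContainerID}⁺ contains the non-prime attributes {Destination, VesselID} — a partial dependency, so 2NF is violated.

1NF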